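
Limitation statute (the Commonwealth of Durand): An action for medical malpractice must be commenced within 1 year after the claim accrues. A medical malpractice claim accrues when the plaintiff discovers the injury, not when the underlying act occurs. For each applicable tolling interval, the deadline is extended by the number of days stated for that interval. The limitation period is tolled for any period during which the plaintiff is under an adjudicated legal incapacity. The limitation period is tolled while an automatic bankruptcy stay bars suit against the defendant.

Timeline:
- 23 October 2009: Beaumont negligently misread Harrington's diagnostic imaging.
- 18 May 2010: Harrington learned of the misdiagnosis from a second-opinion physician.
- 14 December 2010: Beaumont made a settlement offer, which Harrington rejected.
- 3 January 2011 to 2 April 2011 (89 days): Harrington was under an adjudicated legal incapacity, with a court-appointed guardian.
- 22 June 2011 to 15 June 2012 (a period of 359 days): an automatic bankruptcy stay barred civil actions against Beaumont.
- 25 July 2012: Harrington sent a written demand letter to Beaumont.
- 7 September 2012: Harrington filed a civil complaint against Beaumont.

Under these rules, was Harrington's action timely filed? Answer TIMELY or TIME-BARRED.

Accrual is tied to discovery, so the period began on 18 May 2010 rather than on 23 October 2009 when the act occurred.
Adding the 1 year base period to 18 May 2010 gives a deadline of 18 May 2011, before any tolling.
Because the plaintiff's legal incapacity ran from 3 January 2011 to 2 April 2011, the deadline is extended by 89 days to 15 August 2011.
Because the automatic bankruptcy stay ran from 22 June 2011 to 15 June 2012, the deadline is extended by 359 days to 8 August 2012.
None of the other events listed affects the running of the period under the stated rules.
Filing on 7 September 2012 missed the 8 August 2012 deadline — the action is time-barred.

TIME-BARRED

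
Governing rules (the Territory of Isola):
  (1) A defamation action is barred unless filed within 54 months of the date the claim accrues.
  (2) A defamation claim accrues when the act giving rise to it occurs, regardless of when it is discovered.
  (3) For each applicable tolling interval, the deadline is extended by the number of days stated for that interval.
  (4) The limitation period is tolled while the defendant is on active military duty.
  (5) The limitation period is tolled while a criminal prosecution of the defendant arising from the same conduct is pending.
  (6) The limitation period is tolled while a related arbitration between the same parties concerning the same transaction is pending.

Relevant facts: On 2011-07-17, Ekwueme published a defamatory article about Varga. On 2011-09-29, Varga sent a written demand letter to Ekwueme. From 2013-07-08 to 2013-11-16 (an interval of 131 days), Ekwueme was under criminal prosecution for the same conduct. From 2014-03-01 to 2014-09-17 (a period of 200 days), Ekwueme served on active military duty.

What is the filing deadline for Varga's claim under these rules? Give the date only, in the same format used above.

2016-12-13

The claim accrued on 2011-07-17, when the wrongful act occurred.
The untolled deadline — 54 months after 2011-07-17 — is 2016-01-17.
Because the pending criminal prosecution ran from 2013-07-08 to 2013-11-16, the deadline is extended by 131 days to 2016-05-27.
The period was tolled for 200 days by the defendant's active military service (2014-03-01 to 2014-09-17), pushing the deadline to 2016-12-13.
None of the other events listed affects the running of the period under the stated rules.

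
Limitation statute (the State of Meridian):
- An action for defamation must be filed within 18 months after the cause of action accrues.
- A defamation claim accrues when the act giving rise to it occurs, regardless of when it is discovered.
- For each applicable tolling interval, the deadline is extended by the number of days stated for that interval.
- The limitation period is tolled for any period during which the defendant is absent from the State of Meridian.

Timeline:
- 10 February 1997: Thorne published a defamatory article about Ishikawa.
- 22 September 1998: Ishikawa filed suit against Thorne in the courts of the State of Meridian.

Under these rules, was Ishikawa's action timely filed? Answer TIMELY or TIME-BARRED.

The claim accrued on 10 February 1997, when the wrongful act occurred.
The untolled deadline — 18 months after 10 February 1997 — is 10 August 1998.
Filing on 22 September 1998 missed the 10 August 1998 deadline — the action is time-barred.

TIME-BARRED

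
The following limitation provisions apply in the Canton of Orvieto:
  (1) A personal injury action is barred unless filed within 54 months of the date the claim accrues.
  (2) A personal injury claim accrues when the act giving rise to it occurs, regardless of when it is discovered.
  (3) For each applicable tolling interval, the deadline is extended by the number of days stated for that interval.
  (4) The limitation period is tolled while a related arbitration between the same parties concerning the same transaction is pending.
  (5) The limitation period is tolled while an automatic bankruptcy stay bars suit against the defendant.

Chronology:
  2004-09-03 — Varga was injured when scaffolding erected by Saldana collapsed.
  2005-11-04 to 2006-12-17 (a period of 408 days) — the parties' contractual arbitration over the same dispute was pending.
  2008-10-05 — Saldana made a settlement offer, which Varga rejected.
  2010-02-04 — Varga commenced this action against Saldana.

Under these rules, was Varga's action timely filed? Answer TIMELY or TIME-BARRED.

TIMELY

The claim accrued on 2004-09-03, when the wrongful act occurred.
The untolled deadline — 54 months after 2004-09-03 — is 2009-03-03.
The pending related arbitration from 2005-11-04 to 2006-12-17 tolled the period for 408 days, extending the deadline to 2010-04-15.
Nothing else in the chronology tolls or restarts the period.
Varga filed on 2010-02-04, before the 2010-04-15 deadline, so the action is timely.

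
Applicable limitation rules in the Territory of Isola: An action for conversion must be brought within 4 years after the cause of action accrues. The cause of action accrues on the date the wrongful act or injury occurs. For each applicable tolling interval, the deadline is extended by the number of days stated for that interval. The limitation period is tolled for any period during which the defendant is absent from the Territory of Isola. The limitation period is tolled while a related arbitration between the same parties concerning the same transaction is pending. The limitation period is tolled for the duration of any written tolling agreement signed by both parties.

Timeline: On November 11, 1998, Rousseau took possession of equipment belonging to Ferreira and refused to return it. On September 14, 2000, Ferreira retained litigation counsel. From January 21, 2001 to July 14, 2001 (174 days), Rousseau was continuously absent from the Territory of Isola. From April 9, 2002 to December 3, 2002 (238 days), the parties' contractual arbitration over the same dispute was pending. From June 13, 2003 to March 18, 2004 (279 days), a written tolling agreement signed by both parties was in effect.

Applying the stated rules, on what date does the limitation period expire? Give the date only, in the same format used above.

The claim accrued on November 11, 1998, when the wrongful act occurred.
4 years from November 11, 1998 is November 11, 2002.
Because the defendant's absence from the jurisdiction ran from January 21, 2001 to July 14, 2001, the deadline is extended by 174 days to May 4, 2003.
Because the pending related arbitration ran from April 9, 2002 to December 3, 2002, the deadline is extended by 238 days to December 28, 2003.
The period was tolled for 279 days by the written tolling agreement (June 13, 2003 to March 18, 2004), pushing the deadline to October 2, 2004.
The other events in the timeline have no effect on the limitation period under the stated rules.

October 2, 2004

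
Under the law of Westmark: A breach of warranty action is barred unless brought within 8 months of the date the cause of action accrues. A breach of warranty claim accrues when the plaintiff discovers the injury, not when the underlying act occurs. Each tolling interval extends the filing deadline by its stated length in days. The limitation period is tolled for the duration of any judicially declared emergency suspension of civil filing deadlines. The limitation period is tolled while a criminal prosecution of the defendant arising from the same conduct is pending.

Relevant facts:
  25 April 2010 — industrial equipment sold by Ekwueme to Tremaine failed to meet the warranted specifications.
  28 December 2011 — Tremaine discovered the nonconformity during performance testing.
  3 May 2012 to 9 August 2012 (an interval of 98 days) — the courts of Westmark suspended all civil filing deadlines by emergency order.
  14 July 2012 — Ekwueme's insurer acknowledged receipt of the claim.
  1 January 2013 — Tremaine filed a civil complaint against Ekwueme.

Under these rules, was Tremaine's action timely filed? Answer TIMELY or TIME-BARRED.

TIME-BARRED

Under the discovery rule, the claim accrued on 28 December 2011, when Tremaine discovered the injury — not on the 25 April 2010 date of the underlying act.
The untolled deadline — 8 months after 28 December 2011 — is 28 August 2012.
The period was tolled for 98 days by the emergency suspension of filing deadlines (3 May 2012 to 9 August 2012), pushing the deadline to 4 December 2012.
None of the other events listed affects the running of the period under the stated rules.
Filing on 1 January 2013 missed the 4 December 2012 deadline — the action is time-barred.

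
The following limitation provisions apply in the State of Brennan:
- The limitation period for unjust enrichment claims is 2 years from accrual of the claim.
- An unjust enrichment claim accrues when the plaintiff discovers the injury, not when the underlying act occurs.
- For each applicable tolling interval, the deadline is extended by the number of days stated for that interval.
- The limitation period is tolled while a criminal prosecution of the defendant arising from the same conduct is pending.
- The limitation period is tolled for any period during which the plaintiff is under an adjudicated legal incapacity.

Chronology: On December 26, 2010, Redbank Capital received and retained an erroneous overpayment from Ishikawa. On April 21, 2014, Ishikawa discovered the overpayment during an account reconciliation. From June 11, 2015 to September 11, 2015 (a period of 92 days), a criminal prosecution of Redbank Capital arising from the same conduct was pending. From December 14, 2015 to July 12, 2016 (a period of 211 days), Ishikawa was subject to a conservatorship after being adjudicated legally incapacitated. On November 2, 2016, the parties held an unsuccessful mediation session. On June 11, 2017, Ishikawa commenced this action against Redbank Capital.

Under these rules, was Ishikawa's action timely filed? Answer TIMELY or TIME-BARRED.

TIME-BARRED

Accrual is tied to discovery, so the period began on April 21, 2014 rather than on December 26, 2010 when the act occurred.
Adding the 2 years base period to April 21, 2014 gives a deadline of April 21, 2016, before any tolling.
The period was tolled for 92 days by the pending criminal prosecution (June 11, 2015 to September 11, 2015), pushing the deadline to July 22, 2016.
The plaintiff's legal incapacity from December 14, 2015 to July 12, 2016 tolled the period for 211 days, extending the deadline to February 18, 2017.
The other events in the timeline have no effect on the limitation period under the stated rules.
The June 11, 2017 filing falls after the February 18, 2017 deadline; the claim is time-barred.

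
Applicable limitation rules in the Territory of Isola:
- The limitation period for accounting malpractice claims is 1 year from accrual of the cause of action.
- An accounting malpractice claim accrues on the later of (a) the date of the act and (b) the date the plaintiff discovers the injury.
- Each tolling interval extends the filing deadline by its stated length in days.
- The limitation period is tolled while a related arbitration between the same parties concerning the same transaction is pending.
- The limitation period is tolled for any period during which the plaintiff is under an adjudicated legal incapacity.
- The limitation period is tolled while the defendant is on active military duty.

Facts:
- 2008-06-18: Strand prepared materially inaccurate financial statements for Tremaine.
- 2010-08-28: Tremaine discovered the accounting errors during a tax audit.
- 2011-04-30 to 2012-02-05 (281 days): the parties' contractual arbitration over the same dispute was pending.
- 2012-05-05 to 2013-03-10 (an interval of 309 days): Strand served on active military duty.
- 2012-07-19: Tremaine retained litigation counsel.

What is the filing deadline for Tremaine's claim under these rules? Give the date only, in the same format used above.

2013-04-09

The claim accrued on 2010-08-28 — the later of the 2008-06-18 act and the 2010-08-28 discovery.
Adding the 1 year base period to 2010-08-28 gives a deadline of 2011-08-28, before any tolling.
Because the pending related arbitration ran from 2011-04-30 to 2012-02-05, the deadline is extended by 281 days to 2012-06-04.
Because the defendant's active military service ran from 2012-05-05 to 2013-03-10, the deadline is extended by 309 days to 2013-04-09.
None of the other events listed affects the running of the period under the stated rules.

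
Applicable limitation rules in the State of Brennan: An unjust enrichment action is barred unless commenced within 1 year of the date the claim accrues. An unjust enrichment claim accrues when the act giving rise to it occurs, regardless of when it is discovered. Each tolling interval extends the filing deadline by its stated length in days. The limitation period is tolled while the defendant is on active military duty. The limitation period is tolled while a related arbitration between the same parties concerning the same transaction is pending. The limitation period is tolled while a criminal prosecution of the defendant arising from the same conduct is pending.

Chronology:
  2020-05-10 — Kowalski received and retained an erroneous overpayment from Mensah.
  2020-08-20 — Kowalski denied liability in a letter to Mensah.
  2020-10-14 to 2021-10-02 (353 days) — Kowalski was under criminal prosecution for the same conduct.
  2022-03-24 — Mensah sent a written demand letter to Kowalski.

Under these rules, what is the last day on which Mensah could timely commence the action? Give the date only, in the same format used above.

The claim accrued on 2020-05-10, the date of the act.
The untolled deadline — 1 year after 2020-05-10 — is 2021-05-10.
Because the pending criminal prosecution ran from 2020-10-14 to 2021-10-02, the deadline is extended by 353 days to 2022-04-28.
The other events in the timeline have no effect on the limitation period under the stated rules.

2022-04-28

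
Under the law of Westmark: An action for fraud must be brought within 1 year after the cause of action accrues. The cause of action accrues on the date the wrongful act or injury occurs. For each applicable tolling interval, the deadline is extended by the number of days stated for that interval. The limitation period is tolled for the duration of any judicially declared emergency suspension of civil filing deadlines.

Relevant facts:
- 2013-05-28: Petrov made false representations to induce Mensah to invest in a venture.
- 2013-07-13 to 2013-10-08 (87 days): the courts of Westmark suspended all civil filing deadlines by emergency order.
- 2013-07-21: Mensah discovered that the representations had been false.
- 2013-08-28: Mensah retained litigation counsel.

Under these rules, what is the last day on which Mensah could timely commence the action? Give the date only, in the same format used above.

The claim accrued on 2013-05-28, when the wrongful act occurred; under the stated occurrence rule the 2013-07-21 discovery does not delay accrual.
Adding the 1 year base period to 2013-05-28 gives a deadline of 2014-05-28, before any tolling.
The period was tolled for 87 days by the emergency suspension of filing deadlines (2013-07-13 to 2013-10-08), pushing the deadline to 2014-08-23.
The other events in the timeline have no effect on the limitation period under the stated rules.

2014-08-23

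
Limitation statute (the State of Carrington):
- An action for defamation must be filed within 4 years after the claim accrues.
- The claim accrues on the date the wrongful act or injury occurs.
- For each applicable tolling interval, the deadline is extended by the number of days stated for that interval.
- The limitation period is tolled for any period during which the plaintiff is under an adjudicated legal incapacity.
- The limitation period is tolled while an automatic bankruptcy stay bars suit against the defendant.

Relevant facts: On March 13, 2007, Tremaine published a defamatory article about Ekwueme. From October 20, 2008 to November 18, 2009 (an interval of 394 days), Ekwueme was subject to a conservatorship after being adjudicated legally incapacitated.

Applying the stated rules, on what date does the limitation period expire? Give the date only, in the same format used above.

The limitation period began to run on March 13, 2007.
Adding the 4 years base period to March 13, 2007 gives a deadline of March 13, 2011, before any tolling.
The plaintiff's legal incapacity from October 20, 2008 to November 18, 2009 tolled the period for 394 days, extending the deadline to April 10, 2012.

April 10, 2012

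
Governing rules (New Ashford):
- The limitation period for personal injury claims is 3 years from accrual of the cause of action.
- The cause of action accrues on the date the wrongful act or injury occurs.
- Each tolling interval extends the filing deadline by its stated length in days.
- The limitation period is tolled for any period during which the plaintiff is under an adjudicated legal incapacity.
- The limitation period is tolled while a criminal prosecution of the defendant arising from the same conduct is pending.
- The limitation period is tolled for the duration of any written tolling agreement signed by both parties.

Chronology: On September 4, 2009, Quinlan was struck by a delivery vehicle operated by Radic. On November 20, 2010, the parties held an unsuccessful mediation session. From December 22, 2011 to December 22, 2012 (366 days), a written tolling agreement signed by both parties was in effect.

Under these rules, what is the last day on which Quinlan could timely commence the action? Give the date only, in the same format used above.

September 5, 2013

The claim accrued on September 4, 2009, when the wrongful act occurred.
The untolled deadline — 3 years after September 4, 2009 — is September 4, 2012.
Because the written tolling agreement ran from December 22, 2011 to December 22, 2012, the deadline is extended by 366 days to September 5, 2013.
The other events in the timeline have no effect on the limitation period under the stated rules.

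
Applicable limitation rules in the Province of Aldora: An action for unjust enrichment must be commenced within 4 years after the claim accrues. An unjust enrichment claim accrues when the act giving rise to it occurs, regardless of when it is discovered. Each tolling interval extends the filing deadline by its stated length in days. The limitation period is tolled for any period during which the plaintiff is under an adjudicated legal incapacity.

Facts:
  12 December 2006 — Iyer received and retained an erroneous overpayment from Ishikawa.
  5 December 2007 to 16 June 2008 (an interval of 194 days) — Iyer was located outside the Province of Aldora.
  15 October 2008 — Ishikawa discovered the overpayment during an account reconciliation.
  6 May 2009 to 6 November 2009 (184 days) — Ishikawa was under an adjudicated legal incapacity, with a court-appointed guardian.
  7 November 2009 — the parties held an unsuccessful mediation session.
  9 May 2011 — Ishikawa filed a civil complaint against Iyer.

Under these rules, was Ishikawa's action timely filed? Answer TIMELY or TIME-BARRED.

TIMELY

Accrual is governed by the date of the act, so the period began to run on 12 December 2006; the later discovery on 15 October 2008 is irrelevant under the stated rule.
Adding the 4 years base period to 12 December 2006 gives a deadline of 12 December 2010, before any tolling.
The period was tolled for 184 days by the plaintiff's legal incapacity (6 May 2009 to 6 November 2009), pushing the deadline to 14 June 2011.
Although the defendant's absence ran from 5 December 2007 to 16 June 2008, the stated rules do not make that a tolling event, so it is disregarded.
None of the other events listed affects the running of the period under the stated rules.
The 9 May 2011 filing precedes the 14 June 2011 deadline; the claim is timely.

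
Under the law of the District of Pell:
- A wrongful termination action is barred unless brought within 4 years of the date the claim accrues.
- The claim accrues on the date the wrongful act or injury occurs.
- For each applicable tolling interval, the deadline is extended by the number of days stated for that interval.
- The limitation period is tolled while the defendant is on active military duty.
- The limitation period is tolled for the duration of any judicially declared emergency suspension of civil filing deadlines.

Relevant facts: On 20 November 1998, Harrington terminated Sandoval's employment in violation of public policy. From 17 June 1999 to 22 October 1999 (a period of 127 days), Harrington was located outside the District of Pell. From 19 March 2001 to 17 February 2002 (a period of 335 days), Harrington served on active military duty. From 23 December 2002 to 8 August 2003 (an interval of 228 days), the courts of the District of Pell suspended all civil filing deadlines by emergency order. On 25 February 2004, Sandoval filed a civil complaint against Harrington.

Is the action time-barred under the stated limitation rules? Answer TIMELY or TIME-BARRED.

TIMELY

The claim accrued on 20 November 1998, the date of the act.
The untolled deadline — 4 years after 20 November 1998 — is 20 November 2002.
Because the defendant's active military service ran from 19 March 2001 to 17 February 2002, the deadline is extended by 335 days to 21 October 2003.
The period was tolled for 228 days by the emergency suspension of filing deadlines (23 December 2002 to 8 August 2003), pushing the deadline to 5 June 2004.
The defendant's absence from the jurisdiction from 17 June 1999 to 22 October 1999 does not toll the period, because no stated rule makes the defendant's absence a tolling event.
Sandoval filed on 25 February 2004, before the 5 June 2004 deadline, so the action is timely.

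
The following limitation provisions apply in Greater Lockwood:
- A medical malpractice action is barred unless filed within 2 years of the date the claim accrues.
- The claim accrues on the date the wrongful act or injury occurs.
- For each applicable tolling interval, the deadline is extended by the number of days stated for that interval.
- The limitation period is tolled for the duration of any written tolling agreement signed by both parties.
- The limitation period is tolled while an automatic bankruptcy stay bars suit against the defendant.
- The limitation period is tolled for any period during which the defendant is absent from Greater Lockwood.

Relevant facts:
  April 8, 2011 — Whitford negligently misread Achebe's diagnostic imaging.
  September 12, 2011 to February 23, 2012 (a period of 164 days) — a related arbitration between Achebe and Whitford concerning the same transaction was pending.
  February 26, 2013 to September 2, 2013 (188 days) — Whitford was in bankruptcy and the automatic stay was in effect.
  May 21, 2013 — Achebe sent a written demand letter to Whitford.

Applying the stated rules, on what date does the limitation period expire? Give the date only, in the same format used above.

October 13, 2013

The claim accrued on April 8, 2011, when the wrongful act occurred.
Adding the 2 years base period to April 8, 2011 gives a deadline of April 8, 2013, before any tolling.
The automatic bankruptcy stay from February 26, 2013 to September 2, 2013 tolled the period for 188 days, extending the deadline to October 13, 2013.
Although a pending arbitration ran from September 12, 2011 to February 23, 2012, the stated rules do not make that a tolling event, so it is disregarded.
None of the other events listed affects the running of the period under the stated rules.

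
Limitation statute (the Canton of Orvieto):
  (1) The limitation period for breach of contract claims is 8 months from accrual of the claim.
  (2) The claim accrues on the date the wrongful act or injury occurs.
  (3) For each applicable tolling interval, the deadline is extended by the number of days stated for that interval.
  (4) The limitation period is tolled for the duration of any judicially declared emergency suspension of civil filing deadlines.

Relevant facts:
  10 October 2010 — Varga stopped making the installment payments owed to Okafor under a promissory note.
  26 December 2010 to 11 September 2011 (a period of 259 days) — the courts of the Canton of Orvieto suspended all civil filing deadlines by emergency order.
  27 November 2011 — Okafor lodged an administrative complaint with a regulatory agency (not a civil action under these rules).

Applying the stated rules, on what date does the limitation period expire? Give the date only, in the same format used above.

The claim accrued on 10 October 2010, the date of the act.
Adding the 8 months base period to 10 October 2010 gives a deadline of 10 June 2011, before any tolling.
Because the emergency suspension of filing deadlines ran from 26 December 2010 to 11 September 2011, the deadline is extended by 259 days to 24 February 2012.
Nothing else in the chronology tolls or restarts the period.

24 February 2012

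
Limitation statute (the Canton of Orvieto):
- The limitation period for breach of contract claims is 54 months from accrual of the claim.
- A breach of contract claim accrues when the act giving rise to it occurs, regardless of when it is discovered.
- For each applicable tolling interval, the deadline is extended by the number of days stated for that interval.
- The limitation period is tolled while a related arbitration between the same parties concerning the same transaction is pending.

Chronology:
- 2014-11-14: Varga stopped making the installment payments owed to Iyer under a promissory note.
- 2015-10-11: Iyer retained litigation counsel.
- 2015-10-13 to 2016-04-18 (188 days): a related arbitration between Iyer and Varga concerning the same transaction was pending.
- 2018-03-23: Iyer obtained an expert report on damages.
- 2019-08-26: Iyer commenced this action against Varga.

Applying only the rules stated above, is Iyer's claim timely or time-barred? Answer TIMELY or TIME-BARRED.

TIMELY

The claim accrued on 2014-11-14, the date of the act.
Adding the 54 months base period to 2014-11-14 gives a deadline of 2019-05-14, before any tolling.
Because the pending related arbitration ran from 2015-10-13 to 2016-04-18, the deadline is extended by 188 days to 2019-11-18.
The other events in the timeline have no effect on the limitation period under the stated rules.
Filing on 2019-08-26 beat the 2019-11-18 deadline — the action is timely.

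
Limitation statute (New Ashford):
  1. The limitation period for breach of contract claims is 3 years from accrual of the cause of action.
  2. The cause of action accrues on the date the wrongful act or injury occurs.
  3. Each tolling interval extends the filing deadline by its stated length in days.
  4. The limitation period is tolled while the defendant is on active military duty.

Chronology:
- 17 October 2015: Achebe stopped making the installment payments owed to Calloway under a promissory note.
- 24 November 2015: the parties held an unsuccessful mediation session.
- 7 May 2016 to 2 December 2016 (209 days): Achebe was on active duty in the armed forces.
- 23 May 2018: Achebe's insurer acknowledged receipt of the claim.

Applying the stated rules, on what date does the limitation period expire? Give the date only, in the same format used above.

14 May 2019

The claim accrued on 17 October 2015, when the wrongful act occurred.
3 years from 17 October 2015 is 17 October 2018.
Because the defendant's active military service ran from 7 May 2016 to 2 December 2016, the deadline is extended by 209 days to 14 May 2019.
The other events in the timeline have no effect on the limitation period under the stated rules.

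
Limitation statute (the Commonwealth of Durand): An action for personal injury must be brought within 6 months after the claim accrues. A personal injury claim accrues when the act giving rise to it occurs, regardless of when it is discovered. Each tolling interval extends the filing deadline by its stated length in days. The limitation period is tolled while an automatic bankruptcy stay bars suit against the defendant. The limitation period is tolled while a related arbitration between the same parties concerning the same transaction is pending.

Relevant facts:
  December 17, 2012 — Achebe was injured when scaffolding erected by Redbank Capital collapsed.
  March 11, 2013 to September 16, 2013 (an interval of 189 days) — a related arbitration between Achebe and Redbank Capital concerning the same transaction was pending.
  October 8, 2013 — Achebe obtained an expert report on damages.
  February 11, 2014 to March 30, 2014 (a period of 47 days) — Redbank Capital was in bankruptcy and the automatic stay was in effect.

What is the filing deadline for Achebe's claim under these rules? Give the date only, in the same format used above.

The claim accrued on December 17, 2012, when the wrongful act occurred.
The untolled deadline — 6 months after December 17, 2012 — is June 17, 2013.
Because the pending related arbitration ran from March 11, 2013 to September 16, 2013, the deadline is extended by 189 days to December 23, 2013.
The automatic bankruptcy stay starting February 11, 2014 came too late — the period had run on December 23, 2013 — and so does not extend the deadline.
The other events in the timeline have no effect on the limitation period under the stated rules.

December 23, 2013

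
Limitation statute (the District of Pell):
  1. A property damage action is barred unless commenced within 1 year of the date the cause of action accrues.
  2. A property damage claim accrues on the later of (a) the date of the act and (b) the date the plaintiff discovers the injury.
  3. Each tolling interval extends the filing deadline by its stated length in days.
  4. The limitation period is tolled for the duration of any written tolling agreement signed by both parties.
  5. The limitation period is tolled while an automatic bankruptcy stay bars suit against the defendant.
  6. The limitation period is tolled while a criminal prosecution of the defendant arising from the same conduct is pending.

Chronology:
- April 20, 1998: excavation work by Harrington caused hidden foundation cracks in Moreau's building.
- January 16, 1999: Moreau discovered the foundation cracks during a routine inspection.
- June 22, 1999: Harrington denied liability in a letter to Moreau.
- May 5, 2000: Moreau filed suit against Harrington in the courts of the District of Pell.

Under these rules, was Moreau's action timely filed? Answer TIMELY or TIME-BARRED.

TIME-BARRED

Because discovery on January 16, 1999 post-dates the April 20, 1998 act, accrual under the later-of rule falls on January 16, 1999.
Adding the 1 year base period to January 16, 1999 gives a deadline of January 16, 2000, before any tolling.
The other events in the timeline have no effect on the limitation period under the stated rules.
Filing on May 5, 2000 missed the January 16, 2000 deadline — the action is time-barred.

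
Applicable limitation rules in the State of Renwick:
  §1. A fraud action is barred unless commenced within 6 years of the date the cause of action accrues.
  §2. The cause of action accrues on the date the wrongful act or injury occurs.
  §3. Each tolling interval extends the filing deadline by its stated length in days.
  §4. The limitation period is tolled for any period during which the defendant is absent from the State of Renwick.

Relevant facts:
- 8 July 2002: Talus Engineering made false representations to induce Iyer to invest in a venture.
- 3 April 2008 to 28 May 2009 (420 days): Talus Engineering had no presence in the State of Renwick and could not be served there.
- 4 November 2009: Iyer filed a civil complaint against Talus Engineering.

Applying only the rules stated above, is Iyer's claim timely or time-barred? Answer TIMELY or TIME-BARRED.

The claim accrued on 8 July 2002, when the wrongful act occurred.
The untolled deadline — 6 years after 8 July 2002 — is 8 July 2008.
Because the defendant's absence from the jurisdiction ran from 3 April 2008 to 28 May 2009, the deadline is extended by 420 days to 1 September 2009.
Iyer filed on 4 November 2009, after the 1 September 2009 deadline, so the action is time-barred.

TIME-BARRED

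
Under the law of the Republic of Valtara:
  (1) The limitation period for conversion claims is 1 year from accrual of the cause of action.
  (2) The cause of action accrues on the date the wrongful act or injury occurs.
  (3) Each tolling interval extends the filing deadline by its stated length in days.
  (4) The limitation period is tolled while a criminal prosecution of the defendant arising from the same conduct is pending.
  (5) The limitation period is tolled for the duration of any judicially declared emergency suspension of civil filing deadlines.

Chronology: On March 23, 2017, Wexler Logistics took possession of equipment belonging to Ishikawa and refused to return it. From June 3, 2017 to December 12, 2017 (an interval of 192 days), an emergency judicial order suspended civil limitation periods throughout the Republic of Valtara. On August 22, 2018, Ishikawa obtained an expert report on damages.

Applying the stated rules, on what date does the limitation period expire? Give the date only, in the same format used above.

October 1, 2018

The claim accrued on March 23, 2017, when the wrongful act occurred.
Adding the 1 year base period to March 23, 2017 gives a deadline of March 23, 2018, before any tolling.
The period was tolled for 192 days by the emergency suspension of filing deadlines (June 3, 2017 to December 12, 2017), pushing the deadline to October 1, 2018.
Nothing else in the chronology tolls or restarts the period.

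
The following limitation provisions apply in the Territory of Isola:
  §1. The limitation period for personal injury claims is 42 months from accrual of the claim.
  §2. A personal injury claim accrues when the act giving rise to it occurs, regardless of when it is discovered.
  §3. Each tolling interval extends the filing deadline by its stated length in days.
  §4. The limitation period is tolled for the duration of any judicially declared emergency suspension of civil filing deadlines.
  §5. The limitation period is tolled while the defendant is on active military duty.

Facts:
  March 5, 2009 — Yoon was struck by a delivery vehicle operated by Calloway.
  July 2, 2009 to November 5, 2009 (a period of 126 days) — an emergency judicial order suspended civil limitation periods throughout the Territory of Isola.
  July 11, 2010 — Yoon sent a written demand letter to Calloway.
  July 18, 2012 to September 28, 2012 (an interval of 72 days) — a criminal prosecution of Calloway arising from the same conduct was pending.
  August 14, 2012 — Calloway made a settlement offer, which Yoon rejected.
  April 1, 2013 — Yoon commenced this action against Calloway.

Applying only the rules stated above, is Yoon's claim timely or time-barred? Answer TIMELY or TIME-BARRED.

TIME-BARRED

The limitation period began to run on March 5, 2009.
Adding the 42 months base period to March 5, 2009 gives a deadline of September 5, 2012, before any tolling.
The emergency suspension of filing deadlines from July 2, 2009 to November 5, 2009 tolled the period for 126 days, extending the deadline to January 9, 2013.
No stated provision tolls the period for a criminal prosecution, so the interval from July 18, 2012 to September 28, 2012 has no effect on the deadline.
None of the other events listed affects the running of the period under the stated rules.
Yoon filed on April 1, 2013, after the January 9, 2013 deadline, so the action is time-barred.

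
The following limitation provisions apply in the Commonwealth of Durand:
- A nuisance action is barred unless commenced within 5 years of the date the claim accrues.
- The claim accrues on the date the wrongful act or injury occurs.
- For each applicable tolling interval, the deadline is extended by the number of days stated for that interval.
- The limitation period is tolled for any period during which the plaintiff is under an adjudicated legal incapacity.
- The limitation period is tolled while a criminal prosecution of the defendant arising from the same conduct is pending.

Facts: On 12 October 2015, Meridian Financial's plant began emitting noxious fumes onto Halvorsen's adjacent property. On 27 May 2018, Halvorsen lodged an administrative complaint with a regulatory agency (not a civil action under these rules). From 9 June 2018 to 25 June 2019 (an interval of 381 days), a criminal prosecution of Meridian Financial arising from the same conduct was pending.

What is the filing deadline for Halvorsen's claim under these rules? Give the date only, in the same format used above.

The claim accrued on 12 October 2015, when the wrongful act occurred.
The untolled deadline — 5 years after 12 October 2015 — is 12 October 2020.
The period was tolled for 381 days by the pending criminal prosecution (9 June 2018 to 25 June 2019), pushing the deadline to 28 October 2021.
Nothing else in the chronology tolls or restarts the period.

28 October 2021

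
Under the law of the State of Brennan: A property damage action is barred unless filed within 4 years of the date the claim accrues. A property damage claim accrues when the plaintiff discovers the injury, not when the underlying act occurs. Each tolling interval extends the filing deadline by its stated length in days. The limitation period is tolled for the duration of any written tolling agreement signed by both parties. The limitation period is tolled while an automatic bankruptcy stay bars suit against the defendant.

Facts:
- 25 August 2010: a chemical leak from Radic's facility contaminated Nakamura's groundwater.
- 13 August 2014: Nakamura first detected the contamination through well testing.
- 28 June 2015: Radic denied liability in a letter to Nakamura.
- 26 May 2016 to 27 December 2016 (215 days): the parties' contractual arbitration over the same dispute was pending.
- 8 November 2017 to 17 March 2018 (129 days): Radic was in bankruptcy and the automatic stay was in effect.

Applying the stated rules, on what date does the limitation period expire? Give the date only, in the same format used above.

20 December 2018

Under the discovery rule, the claim accrued on 13 August 2014, when Nakamura discovered the injury — not on the 25 August 2010 date of the underlying act.
4 years from 13 August 2014 is 13 August 2018.
The period was tolled for 129 days by the automatic bankruptcy stay (8 November 2017 to 17 March 2018), pushing the deadline to 20 December 2018.
Although a pending arbitration ran from 26 May 2016 to 27 December 2016, the stated rules do not make that a tolling event, so it is disregarded.
The other events in the timeline have no effect on the limitation period under the stated rules.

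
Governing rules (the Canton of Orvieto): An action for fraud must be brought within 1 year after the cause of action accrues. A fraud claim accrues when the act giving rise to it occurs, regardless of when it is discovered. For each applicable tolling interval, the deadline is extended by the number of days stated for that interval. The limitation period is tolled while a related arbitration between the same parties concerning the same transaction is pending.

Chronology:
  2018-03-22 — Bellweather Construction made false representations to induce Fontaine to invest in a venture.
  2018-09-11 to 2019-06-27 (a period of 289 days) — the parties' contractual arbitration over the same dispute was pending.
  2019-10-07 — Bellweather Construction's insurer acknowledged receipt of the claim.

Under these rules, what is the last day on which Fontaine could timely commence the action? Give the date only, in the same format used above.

2020-01-05

The claim accrued on 2018-03-22, when the wrongful act occurred.
Adding the 1 year base period to 2018-03-22 gives a deadline of 2019-03-22, before any tolling.
The pending related arbitration from 2018-09-11 to 2019-06-27 tolled the period for 289 days, extending the deadline to 2020-01-05.
None of the other events listed affects the running of the period under the stated rules.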